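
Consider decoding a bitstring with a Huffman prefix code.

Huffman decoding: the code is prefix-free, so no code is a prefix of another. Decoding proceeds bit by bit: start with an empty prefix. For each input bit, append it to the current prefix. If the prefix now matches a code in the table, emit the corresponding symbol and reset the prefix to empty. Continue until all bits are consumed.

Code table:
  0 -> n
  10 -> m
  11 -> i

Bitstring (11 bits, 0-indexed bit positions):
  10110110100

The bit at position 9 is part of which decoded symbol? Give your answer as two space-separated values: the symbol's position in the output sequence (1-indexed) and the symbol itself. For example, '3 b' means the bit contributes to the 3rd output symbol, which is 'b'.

Answer: 6 m

Derivation:
Bit 0: prefix='1' (no match yet)
Bit 1: prefix='10' -> emit 'm', reset
Bit 2: prefix='1' (no match yet)
Bit 3: prefix='11' -> emit 'i', reset
Bit 4: prefix='0' -> emit 'n', reset
Bit 5: prefix='1' (no match yet)
Bit 6: prefix='11' -> emit 'i', reset
Bit 7: prefix='0' -> emit 'n', reset
Bit 8: prefix='1' (no match yet)
Bit 9: prefix='10' -> emit 'm', reset
Bit 10: prefix='0' -> emit 'n', reset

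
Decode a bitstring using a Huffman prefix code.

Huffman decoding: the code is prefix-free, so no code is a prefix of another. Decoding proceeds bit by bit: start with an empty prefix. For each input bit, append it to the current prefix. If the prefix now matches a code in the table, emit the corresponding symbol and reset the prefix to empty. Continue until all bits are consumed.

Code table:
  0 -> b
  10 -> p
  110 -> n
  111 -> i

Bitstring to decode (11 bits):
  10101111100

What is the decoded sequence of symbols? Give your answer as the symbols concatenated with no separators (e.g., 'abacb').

Bit 0: prefix='1' (no match yet)
Bit 1: prefix='10' -> emit 'p', reset
Bit 2: prefix='1' (no match yet)
Bit 3: prefix='10' -> emit 'p', reset
Bit 4: prefix='1' (no match yet)
Bit 5: prefix='11' (no match yet)
Bit 6: prefix='111' -> emit 'i', reset
Bit 7: prefix='1' (no match yet)
Bit 8: prefix='11' (no match yet)
Bit 9: prefix='110' -> emit 'n', reset
Bit 10: prefix='0' -> emit 'b', reset

Answer: ppinb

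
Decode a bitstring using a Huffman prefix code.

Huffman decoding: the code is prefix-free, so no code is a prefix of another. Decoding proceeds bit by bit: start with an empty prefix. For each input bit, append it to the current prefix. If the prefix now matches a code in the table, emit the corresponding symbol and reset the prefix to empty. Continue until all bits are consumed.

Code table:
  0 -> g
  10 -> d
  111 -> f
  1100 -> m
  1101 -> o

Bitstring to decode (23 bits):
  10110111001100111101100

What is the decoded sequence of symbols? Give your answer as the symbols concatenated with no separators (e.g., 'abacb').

Answer: dommfdm

Derivation:
Bit 0: prefix='1' (no match yet)
Bit 1: prefix='10' -> emit 'd', reset
Bit 2: prefix='1' (no match yet)
Bit 3: prefix='11' (no match yet)
Bit 4: prefix='110' (no match yet)
Bit 5: prefix='1101' -> emit 'o', reset
Bit 6: prefix='1' (no match yet)
Bit 7: prefix='11' (no match yet)
Bit 8: prefix='110' (no match yet)
Bit 9: prefix='1100' -> emit 'm', reset
Bit 10: prefix='1' (no match yet)
Bit 11: prefix='11' (no match yet)
Bit 12: prefix='110' (no match yet)
Bit 13: prefix='1100' -> emit 'm', reset
Bit 14: prefix='1' (no match yet)
Bit 15: prefix='11' (no match yet)
Bit 16: prefix='111' -> emit 'f', reset
Bit 17: prefix='1' (no match yet)
Bit 18: prefix='10' -> emit 'd', reset
Bit 19: prefix='1' (no match yet)
Bit 20: prefix='11' (no match yet)
Bit 21: prefix='110' (no match yet)
Bit 22: prefix='1100' -> emit 'm', reset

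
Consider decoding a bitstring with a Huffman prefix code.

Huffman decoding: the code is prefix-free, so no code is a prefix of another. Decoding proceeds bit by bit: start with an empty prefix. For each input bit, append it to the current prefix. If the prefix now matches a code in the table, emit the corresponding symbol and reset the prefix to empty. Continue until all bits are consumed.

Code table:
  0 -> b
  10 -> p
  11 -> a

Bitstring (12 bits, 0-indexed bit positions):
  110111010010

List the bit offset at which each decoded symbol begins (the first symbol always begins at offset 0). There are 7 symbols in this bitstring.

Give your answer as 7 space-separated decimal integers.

Answer: 0 2 3 5 7 9 10

Derivation:
Bit 0: prefix='1' (no match yet)
Bit 1: prefix='11' -> emit 'a', reset
Bit 2: prefix='0' -> emit 'b', reset
Bit 3: prefix='1' (no match yet)
Bit 4: prefix='11' -> emit 'a', reset
Bit 5: prefix='1' (no match yet)
Bit 6: prefix='10' -> emit 'p', reset
Bit 7: prefix='1' (no match yet)
Bit 8: prefix='10' -> emit 'p', reset
Bit 9: prefix='0' -> emit 'b', reset
Bit 10: prefix='1' (no match yet)
Bit 11: prefix='10' -> emit 'p', reset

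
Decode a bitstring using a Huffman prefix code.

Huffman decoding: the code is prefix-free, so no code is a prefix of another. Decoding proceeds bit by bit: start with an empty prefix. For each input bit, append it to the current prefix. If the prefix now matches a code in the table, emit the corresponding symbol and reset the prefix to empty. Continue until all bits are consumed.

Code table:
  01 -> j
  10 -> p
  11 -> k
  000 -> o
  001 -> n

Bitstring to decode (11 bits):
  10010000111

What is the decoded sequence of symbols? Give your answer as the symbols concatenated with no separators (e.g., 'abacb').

Answer: pjojk

Derivation:
Bit 0: prefix='1' (no match yet)
Bit 1: prefix='10' -> emit 'p', reset
Bit 2: prefix='0' (no match yet)
Bit 3: prefix='01' -> emit 'j', reset
Bit 4: prefix='0' (no match yet)
Bit 5: prefix='00' (no match yet)
Bit 6: prefix='000' -> emit 'o', reset
Bit 7: prefix='0' (no match yet)
Bit 8: prefix='01' -> emit 'j', reset
Bit 9: prefix='1' (no match yet)
Bit 10: prefix='11' -> emit 'k', reset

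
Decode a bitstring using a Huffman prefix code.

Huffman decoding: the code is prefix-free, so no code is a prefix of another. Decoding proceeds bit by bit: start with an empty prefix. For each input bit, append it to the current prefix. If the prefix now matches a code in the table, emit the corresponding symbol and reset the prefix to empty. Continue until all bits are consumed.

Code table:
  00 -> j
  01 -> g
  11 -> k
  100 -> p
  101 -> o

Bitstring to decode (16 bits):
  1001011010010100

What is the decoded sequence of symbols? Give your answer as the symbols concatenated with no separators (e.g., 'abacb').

Answer: poojoj

Derivation:
Bit 0: prefix='1' (no match yet)
Bit 1: prefix='10' (no match yet)
Bit 2: prefix='100' -> emit 'p', reset
Bit 3: prefix='1' (no match yet)
Bit 4: prefix='10' (no match yet)
Bit 5: prefix='101' -> emit 'o', reset
Bit 6: prefix='1' (no match yet)
Bit 7: prefix='10' (no match yet)
Bit 8: prefix='101' -> emit 'o', reset
Bit 9: prefix='0' (no match yet)
Bit 10: prefix='00' -> emit 'j', reset
Bit 11: prefix='1' (no match yet)
Bit 12: prefix='10' (no match yet)
Bit 13: prefix='101' -> emit 'o', reset
Bit 14: prefix='0' (no match yet)
Bit 15: prefix='00' -> emit 'j', reset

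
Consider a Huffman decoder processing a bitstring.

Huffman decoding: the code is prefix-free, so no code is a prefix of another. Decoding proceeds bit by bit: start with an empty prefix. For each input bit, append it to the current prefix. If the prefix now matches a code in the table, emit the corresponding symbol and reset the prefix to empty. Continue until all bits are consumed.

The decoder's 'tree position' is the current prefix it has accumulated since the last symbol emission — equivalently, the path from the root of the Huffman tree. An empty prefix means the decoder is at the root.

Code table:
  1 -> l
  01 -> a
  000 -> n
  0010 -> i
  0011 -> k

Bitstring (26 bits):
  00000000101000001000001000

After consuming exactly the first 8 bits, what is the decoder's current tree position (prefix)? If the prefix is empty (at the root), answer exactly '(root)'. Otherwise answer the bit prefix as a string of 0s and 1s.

Answer: 00

Derivation:
Bit 0: prefix='0' (no match yet)
Bit 1: prefix='00' (no match yet)
Bit 2: prefix='000' -> emit 'n', reset
Bit 3: prefix='0' (no match yet)
Bit 4: prefix='00' (no match yet)
Bit 5: prefix='000' -> emit 'n', reset
Bit 6: prefix='0' (no match yet)
Bit 7: prefix='00' (no match yet)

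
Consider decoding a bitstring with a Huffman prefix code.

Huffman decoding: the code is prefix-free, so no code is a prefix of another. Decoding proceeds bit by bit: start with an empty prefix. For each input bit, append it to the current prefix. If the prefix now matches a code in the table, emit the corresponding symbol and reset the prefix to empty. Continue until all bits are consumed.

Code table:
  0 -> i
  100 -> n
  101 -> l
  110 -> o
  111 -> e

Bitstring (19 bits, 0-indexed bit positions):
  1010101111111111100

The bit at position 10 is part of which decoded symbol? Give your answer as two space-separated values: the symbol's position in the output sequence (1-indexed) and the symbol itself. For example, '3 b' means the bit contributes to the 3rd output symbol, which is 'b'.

Bit 0: prefix='1' (no match yet)
Bit 1: prefix='10' (no match yet)
Bit 2: prefix='101' -> emit 'l', reset
Bit 3: prefix='0' -> emit 'i', reset
Bit 4: prefix='1' (no match yet)
Bit 5: prefix='10' (no match yet)
Bit 6: prefix='101' -> emit 'l', reset
Bit 7: prefix='1' (no match yet)
Bit 8: prefix='11' (no match yet)
Bit 9: prefix='111' -> emit 'e', reset
Bit 10: prefix='1' (no match yet)
Bit 11: prefix='11' (no match yet)
Bit 12: prefix='111' -> emit 'e', reset
Bit 13: prefix='1' (no match yet)
Bit 14: prefix='11' (no match yet)

Answer: 5 e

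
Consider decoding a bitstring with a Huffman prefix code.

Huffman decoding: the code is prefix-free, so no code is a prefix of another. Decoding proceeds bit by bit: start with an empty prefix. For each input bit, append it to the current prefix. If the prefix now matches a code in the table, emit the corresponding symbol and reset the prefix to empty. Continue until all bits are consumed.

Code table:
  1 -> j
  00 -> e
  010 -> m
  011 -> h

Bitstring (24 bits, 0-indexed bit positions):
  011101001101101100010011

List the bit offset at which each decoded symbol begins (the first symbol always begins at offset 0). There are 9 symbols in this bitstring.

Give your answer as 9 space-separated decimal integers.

Bit 0: prefix='0' (no match yet)
Bit 1: prefix='01' (no match yet)
Bit 2: prefix='011' -> emit 'h', reset
Bit 3: prefix='1' -> emit 'j', reset
Bit 4: prefix='0' (no match yet)
Bit 5: prefix='01' (no match yet)
Bit 6: prefix='010' -> emit 'm', reset
Bit 7: prefix='0' (no match yet)
Bit 8: prefix='01' (no match yet)
Bit 9: prefix='011' -> emit 'h', reset
Bit 10: prefix='0' (no match yet)
Bit 11: prefix='01' (no match yet)
Bit 12: prefix='011' -> emit 'h', reset
Bit 13: prefix='0' (no match yet)
Bit 14: prefix='01' (no match yet)
Bit 15: prefix='011' -> emit 'h', reset
Bit 16: prefix='0' (no match yet)
Bit 17: prefix='00' -> emit 'e', reset
Bit 18: prefix='0' (no match yet)
Bit 19: prefix='01' (no match yet)
Bit 20: prefix='010' -> emit 'm', reset
Bit 21: prefix='0' (no match yet)
Bit 22: prefix='01' (no match yet)
Bit 23: prefix='011' -> emit 'h', reset

Answer: 0 3 4 7 10 13 16 18 21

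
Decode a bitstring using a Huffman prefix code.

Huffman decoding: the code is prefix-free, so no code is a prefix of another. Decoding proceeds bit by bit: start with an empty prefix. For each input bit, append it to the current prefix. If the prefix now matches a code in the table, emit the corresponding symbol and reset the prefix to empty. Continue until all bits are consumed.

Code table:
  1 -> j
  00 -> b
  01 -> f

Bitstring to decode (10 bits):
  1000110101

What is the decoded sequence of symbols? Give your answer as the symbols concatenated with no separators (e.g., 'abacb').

Bit 0: prefix='1' -> emit 'j', reset
Bit 1: prefix='0' (no match yet)
Bit 2: prefix='00' -> emit 'b', reset
Bit 3: prefix='0' (no match yet)
Bit 4: prefix='01' -> emit 'f', reset
Bit 5: prefix='1' -> emit 'j', reset
Bit 6: prefix='0' (no match yet)
Bit 7: prefix='01' -> emit 'f', reset
Bit 8: prefix='0' (no match yet)
Bit 9: prefix='01' -> emit 'f', reset

Answer: jbfjff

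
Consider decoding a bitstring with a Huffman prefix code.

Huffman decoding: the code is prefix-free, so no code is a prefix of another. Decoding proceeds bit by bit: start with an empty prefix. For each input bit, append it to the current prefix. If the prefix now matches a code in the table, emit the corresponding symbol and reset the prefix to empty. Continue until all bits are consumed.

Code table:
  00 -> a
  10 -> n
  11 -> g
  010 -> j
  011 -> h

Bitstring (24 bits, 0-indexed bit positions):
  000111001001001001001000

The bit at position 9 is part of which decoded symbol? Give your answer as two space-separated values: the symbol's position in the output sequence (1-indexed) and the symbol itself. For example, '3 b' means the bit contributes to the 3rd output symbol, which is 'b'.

Answer: 4 j

Derivation:
Bit 0: prefix='0' (no match yet)
Bit 1: prefix='00' -> emit 'a', reset
Bit 2: prefix='0' (no match yet)
Bit 3: prefix='01' (no match yet)
Bit 4: prefix='011' -> emit 'h', reset
Bit 5: prefix='1' (no match yet)
Bit 6: prefix='10' -> emit 'n', reset
Bit 7: prefix='0' (no match yet)
Bit 8: prefix='01' (no match yet)
Bit 9: prefix='010' -> emit 'j', reset
Bit 10: prefix='0' (no match yet)
Bit 11: prefix='01' (no match yet)
Bit 12: prefix='010' -> emit 'j', reset
Bit 13: prefix='0' (no match yet)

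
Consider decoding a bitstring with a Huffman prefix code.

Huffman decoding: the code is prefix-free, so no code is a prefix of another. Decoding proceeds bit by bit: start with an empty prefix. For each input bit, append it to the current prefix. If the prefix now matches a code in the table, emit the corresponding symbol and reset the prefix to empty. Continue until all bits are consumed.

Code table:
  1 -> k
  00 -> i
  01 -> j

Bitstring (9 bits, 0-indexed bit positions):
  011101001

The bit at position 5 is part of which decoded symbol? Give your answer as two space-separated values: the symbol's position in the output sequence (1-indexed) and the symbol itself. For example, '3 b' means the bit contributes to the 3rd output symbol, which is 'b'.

Bit 0: prefix='0' (no match yet)
Bit 1: prefix='01' -> emit 'j', reset
Bit 2: prefix='1' -> emit 'k', reset
Bit 3: prefix='1' -> emit 'k', reset
Bit 4: prefix='0' (no match yet)
Bit 5: prefix='01' -> emit 'j', reset
Bit 6: prefix='0' (no match yet)
Bit 7: prefix='00' -> emit 'i', reset
Bit 8: prefix='1' -> emit 'k', reset

Answer: 4 j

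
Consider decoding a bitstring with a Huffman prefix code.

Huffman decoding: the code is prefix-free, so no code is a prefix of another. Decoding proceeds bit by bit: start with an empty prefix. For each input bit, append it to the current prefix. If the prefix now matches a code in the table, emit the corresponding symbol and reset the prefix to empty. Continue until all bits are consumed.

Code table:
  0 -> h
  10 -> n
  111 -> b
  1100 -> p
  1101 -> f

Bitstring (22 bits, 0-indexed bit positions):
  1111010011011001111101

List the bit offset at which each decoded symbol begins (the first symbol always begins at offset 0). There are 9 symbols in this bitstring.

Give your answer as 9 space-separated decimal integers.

Answer: 0 3 5 7 8 12 14 15 18

Derivation:
Bit 0: prefix='1' (no match yet)
Bit 1: prefix='11' (no match yet)
Bit 2: prefix='111' -> emit 'b', reset
Bit 3: prefix='1' (no match yet)
Bit 4: prefix='10' -> emit 'n', reset
Bit 5: prefix='1' (no match yet)
Bit 6: prefix='10' -> emit 'n', reset
Bit 7: prefix='0' -> emit 'h', reset
Bit 8: prefix='1' (no match yet)
Bit 9: prefix='11' (no match yet)
Bit 10: prefix='110' (no match yet)
Bit 11: prefix='1101' -> emit 'f', reset
Bit 12: prefix='1' (no match yet)
Bit 13: prefix='10' -> emit 'n', reset
Bit 14: prefix='0' -> emit 'h', reset
Bit 15: prefix='1' (no match yet)
Bit 16: prefix='11' (no match yet)
Bit 17: prefix='111' -> emit 'b', reset
Bit 18: prefix='1' (no match yet)
Bit 19: prefix='11' (no match yet)
Bit 20: prefix='110' (no match yet)
Bit 21: prefix='1101' -> emit 'f', reset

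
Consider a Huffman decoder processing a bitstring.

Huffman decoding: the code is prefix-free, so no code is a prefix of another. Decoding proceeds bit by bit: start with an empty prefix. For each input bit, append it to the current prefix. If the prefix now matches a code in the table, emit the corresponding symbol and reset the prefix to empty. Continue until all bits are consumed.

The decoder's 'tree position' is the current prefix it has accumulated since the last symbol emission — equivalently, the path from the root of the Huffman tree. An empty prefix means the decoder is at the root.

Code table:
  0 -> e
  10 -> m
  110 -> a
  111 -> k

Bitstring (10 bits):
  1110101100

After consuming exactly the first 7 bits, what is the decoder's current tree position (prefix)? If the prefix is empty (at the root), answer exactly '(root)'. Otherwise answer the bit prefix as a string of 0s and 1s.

Answer: 1

Derivation:
Bit 0: prefix='1' (no match yet)
Bit 1: prefix='11' (no match yet)
Bit 2: prefix='111' -> emit 'k', reset
Bit 3: prefix='0' -> emit 'e', reset
Bit 4: prefix='1' (no match yet)
Bit 5: prefix='10' -> emit 'm', reset
Bit 6: prefix='1' (no match yet)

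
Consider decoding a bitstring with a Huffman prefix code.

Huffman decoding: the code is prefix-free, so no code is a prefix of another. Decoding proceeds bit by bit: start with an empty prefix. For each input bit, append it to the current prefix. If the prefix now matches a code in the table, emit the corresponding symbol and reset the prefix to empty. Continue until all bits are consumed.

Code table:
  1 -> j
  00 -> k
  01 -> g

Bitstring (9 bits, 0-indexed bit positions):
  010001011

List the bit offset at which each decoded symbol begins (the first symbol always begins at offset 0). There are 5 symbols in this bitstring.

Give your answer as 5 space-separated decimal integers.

Bit 0: prefix='0' (no match yet)
Bit 1: prefix='01' -> emit 'g', reset
Bit 2: prefix='0' (no match yet)
Bit 3: prefix='00' -> emit 'k', reset
Bit 4: prefix='0' (no match yet)
Bit 5: prefix='01' -> emit 'g', reset
Bit 6: prefix='0' (no match yet)
Bit 7: prefix='01' -> emit 'g', reset
Bit 8: prefix='1' -> emit 'j', reset

Answer: 0 2 4 6 8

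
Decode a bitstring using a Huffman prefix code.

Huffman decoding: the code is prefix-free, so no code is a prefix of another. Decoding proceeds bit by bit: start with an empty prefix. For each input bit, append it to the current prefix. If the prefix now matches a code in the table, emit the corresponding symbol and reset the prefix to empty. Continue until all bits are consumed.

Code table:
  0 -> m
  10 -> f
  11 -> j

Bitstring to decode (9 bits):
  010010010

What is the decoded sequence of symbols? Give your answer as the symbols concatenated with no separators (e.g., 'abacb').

Answer: mfmfmf

Derivation:
Bit 0: prefix='0' -> emit 'm', reset
Bit 1: prefix='1' (no match yet)
Bit 2: prefix='10' -> emit 'f', reset
Bit 3: prefix='0' -> emit 'm', reset
Bit 4: prefix='1' (no match yet)
Bit 5: prefix='10' -> emit 'f', reset
Bit 6: prefix='0' -> emit 'm', reset
Bit 7: prefix='1' (no match yet)
Bit 8: prefix='10' -> emit 'f', reset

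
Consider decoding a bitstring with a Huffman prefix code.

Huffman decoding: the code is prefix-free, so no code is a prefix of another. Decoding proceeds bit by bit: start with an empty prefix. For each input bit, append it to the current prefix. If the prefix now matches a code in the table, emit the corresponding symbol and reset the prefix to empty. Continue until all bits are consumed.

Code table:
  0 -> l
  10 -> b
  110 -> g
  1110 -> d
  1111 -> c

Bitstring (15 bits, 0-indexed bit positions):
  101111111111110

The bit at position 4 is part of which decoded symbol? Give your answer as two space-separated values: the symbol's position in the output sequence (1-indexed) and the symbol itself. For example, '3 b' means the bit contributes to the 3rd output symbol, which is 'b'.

Answer: 2 c

Derivation:
Bit 0: prefix='1' (no match yet)
Bit 1: prefix='10' -> emit 'b', reset
Bit 2: prefix='1' (no match yet)
Bit 3: prefix='11' (no match yet)
Bit 4: prefix='111' (no match yet)
Bit 5: prefix='1111' -> emit 'c', reset
Bit 6: prefix='1' (no match yet)
Bit 7: prefix='11' (no match yet)
Bit 8: prefix='111' (no match yet)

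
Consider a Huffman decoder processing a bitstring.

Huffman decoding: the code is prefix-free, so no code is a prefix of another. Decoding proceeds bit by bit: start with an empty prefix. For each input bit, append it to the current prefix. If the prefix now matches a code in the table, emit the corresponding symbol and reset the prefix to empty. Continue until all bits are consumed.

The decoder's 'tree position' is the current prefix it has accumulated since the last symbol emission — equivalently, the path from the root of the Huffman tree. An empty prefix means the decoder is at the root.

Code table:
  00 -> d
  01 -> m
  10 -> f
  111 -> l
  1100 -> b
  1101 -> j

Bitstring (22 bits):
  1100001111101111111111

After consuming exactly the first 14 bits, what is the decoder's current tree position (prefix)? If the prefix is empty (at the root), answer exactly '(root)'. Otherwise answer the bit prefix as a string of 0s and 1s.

Bit 0: prefix='1' (no match yet)
Bit 1: prefix='11' (no match yet)
Bit 2: prefix='110' (no match yet)
Bit 3: prefix='1100' -> emit 'b', reset
Bit 4: prefix='0' (no match yet)
Bit 5: prefix='00' -> emit 'd', reset
Bit 6: prefix='1' (no match yet)
Bit 7: prefix='11' (no match yet)
Bit 8: prefix='111' -> emit 'l', reset
Bit 9: prefix='1' (no match yet)
Bit 10: prefix='11' (no match yet)
Bit 11: prefix='110' (no match yet)
Bit 12: prefix='1101' -> emit 'j', reset
Bit 13: prefix='1' (no match yet)

Answer: 1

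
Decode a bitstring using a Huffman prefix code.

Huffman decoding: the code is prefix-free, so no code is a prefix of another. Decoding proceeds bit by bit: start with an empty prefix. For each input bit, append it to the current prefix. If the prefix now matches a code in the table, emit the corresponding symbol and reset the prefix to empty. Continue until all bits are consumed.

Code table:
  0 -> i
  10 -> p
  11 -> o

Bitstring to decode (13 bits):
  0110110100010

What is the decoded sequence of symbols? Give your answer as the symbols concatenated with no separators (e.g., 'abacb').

Answer: ioioipiip

Derivation:
Bit 0: prefix='0' -> emit 'i', reset
Bit 1: prefix='1' (no match yet)
Bit 2: prefix='11' -> emit 'o', reset
Bit 3: prefix='0' -> emit 'i', reset
Bit 4: prefix='1' (no match yet)
Bit 5: prefix='11' -> emit 'o', reset
Bit 6: prefix='0' -> emit 'i', reset
Bit 7: prefix='1' (no match yet)
Bit 8: prefix='10' -> emit 'p', reset
Bit 9: prefix='0' -> emit 'i', reset
Bit 10: prefix='0' -> emit 'i', reset
Bit 11: prefix='1' (no match yet)
Bit 12: prefix='10' -> emit 'p', reset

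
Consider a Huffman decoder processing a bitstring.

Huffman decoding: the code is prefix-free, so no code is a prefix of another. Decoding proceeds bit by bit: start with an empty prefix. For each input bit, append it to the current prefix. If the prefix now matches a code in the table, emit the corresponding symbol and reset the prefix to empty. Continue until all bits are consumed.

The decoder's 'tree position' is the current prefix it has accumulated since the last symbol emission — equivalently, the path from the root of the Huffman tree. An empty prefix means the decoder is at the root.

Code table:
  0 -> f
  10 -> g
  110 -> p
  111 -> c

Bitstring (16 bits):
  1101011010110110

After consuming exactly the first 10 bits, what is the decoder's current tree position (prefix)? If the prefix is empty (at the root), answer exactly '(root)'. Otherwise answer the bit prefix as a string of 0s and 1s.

Bit 0: prefix='1' (no match yet)
Bit 1: prefix='11' (no match yet)
Bit 2: prefix='110' -> emit 'p', reset
Bit 3: prefix='1' (no match yet)
Bit 4: prefix='10' -> emit 'g', reset
Bit 5: prefix='1' (no match yet)
Bit 6: prefix='11' (no match yet)
Bit 7: prefix='110' -> emit 'p', reset
Bit 8: prefix='1' (no match yet)
Bit 9: prefix='10' -> emit 'g', reset

Answer: (root)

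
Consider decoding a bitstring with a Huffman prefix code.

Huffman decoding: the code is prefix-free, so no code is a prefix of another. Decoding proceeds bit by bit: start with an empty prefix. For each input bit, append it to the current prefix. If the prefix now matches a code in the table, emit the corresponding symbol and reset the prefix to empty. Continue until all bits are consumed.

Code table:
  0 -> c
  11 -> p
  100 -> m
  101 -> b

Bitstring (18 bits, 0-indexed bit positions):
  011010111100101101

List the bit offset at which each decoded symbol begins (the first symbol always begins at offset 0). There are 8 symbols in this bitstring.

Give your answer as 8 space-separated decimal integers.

Answer: 0 1 3 4 7 9 12 15

Derivation:
Bit 0: prefix='0' -> emit 'c', reset
Bit 1: prefix='1' (no match yet)
Bit 2: prefix='11' -> emit 'p', reset
Bit 3: prefix='0' -> emit 'c', reset
Bit 4: prefix='1' (no match yet)
Bit 5: prefix='10' (no match yet)
Bit 6: prefix='101' -> emit 'b', reset
Bit 7: prefix='1' (no match yet)
Bit 8: prefix='11' -> emit 'p', reset
Bit 9: prefix='1' (no match yet)
Bit 10: prefix='10' (no match yet)
Bit 11: prefix='100' -> emit 'm', reset
Bit 12: prefix='1' (no match yet)
Bit 13: prefix='10' (no match yet)
Bit 14: prefix='101' -> emit 'b', reset
Bit 15: prefix='1' (no match yet)
Bit 16: prefix='10' (no match yet)
Bit 17: prefix='101' -> emit 'b', reset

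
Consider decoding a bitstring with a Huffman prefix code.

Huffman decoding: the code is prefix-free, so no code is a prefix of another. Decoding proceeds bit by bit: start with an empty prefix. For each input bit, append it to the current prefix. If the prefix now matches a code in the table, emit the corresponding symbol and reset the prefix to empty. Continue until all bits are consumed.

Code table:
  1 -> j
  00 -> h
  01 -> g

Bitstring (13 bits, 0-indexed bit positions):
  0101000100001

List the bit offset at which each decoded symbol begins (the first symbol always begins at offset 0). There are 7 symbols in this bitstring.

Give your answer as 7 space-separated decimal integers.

Answer: 0 2 4 6 8 10 12

Derivation:
Bit 0: prefix='0' (no match yet)
Bit 1: prefix='01' -> emit 'g', reset
Bit 2: prefix='0' (no match yet)
Bit 3: prefix='01' -> emit 'g', reset
Bit 4: prefix='0' (no match yet)
Bit 5: prefix='00' -> emit 'h', reset
Bit 6: prefix='0' (no match yet)
Bit 7: prefix='01' -> emit 'g', reset
Bit 8: prefix='0' (no match yet)
Bit 9: prefix='00' -> emit 'h', reset
Bit 10: prefix='0' (no match yet)
Bit 11: prefix='00' -> emit 'h', reset
Bit 12: prefix='1' -> emit 'j', reset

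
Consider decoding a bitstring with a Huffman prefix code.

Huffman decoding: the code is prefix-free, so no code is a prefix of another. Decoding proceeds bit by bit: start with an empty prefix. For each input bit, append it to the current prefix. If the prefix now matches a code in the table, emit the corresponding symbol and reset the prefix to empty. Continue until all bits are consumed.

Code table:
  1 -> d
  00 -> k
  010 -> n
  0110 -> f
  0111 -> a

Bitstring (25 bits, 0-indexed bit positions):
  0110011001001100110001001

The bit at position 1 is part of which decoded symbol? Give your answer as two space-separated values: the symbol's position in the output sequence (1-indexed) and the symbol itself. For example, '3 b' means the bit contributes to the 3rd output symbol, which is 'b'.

Answer: 1 f

Derivation:
Bit 0: prefix='0' (no match yet)
Bit 1: prefix='01' (no match yet)
Bit 2: prefix='011' (no match yet)
Bit 3: prefix='0110' -> emit 'f', reset
Bit 4: prefix='0' (no match yet)
Bit 5: prefix='01' (no match yet)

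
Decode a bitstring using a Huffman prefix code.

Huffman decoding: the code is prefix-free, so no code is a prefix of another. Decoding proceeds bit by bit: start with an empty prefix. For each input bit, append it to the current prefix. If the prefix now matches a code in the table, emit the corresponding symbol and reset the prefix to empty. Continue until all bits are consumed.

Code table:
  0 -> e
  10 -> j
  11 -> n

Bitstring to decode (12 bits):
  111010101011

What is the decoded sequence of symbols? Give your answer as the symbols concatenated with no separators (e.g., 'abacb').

Answer: njjjjn

Derivation:
Bit 0: prefix='1' (no match yet)
Bit 1: prefix='11' -> emit 'n', reset
Bit 2: prefix='1' (no match yet)
Bit 3: prefix='10' -> emit 'j', reset
Bit 4: prefix='1' (no match yet)
Bit 5: prefix='10' -> emit 'j', reset
Bit 6: prefix='1' (no match yet)
Bit 7: prefix='10' -> emit 'j', reset
Bit 8: prefix='1' (no match yet)
Bit 9: prefix='10' -> emit 'j', reset
Bit 10: prefix='1' (no match yet)
Bit 11: prefix='11' -> emit 'n', reset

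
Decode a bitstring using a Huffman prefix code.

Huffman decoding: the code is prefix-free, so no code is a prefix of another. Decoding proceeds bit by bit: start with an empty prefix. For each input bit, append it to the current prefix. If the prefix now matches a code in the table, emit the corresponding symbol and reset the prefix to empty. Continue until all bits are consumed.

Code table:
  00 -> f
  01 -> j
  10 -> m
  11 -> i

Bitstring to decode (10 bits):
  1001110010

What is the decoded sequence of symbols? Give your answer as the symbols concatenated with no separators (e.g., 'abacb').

Answer: mjifm

Derivation:
Bit 0: prefix='1' (no match yet)
Bit 1: prefix='10' -> emit 'm', reset
Bit 2: prefix='0' (no match yet)
Bit 3: prefix='01' -> emit 'j', reset
Bit 4: prefix='1' (no match yet)
Bit 5: prefix='11' -> emit 'i', reset
Bit 6: prefix='0' (no match yet)
Bit 7: prefix='00' -> emit 'f', reset
Bit 8: prefix='1' (no match yet)
Bit 9: prefix='10' -> emit 'm', reset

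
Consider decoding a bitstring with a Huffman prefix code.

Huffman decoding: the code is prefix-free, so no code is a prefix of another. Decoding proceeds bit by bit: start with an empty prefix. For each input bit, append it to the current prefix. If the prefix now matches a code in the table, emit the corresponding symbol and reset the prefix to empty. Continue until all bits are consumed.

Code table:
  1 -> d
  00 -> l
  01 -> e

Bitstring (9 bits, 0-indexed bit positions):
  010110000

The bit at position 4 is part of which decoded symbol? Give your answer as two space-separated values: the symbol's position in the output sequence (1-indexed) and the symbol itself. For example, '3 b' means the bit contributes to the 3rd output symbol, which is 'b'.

Bit 0: prefix='0' (no match yet)
Bit 1: prefix='01' -> emit 'e', reset
Bit 2: prefix='0' (no match yet)
Bit 3: prefix='01' -> emit 'e', reset
Bit 4: prefix='1' -> emit 'd', reset
Bit 5: prefix='0' (no match yet)
Bit 6: prefix='00' -> emit 'l', reset
Bit 7: prefix='0' (no match yet)
Bit 8: prefix='00' -> emit 'l', reset

Answer: 3 d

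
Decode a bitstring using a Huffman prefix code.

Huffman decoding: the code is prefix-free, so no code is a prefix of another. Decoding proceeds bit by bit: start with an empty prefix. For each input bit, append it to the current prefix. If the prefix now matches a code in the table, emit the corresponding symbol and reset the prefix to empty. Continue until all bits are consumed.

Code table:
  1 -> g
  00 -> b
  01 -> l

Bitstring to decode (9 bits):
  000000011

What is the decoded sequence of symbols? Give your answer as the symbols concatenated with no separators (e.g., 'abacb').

Bit 0: prefix='0' (no match yet)
Bit 1: prefix='00' -> emit 'b', reset
Bit 2: prefix='0' (no match yet)
Bit 3: prefix='00' -> emit 'b', reset
Bit 4: prefix='0' (no match yet)
Bit 5: prefix='00' -> emit 'b', reset
Bit 6: prefix='0' (no match yet)
Bit 7: prefix='01' -> emit 'l', reset
Bit 8: prefix='1' -> emit 'g', reset

Answer: bbblg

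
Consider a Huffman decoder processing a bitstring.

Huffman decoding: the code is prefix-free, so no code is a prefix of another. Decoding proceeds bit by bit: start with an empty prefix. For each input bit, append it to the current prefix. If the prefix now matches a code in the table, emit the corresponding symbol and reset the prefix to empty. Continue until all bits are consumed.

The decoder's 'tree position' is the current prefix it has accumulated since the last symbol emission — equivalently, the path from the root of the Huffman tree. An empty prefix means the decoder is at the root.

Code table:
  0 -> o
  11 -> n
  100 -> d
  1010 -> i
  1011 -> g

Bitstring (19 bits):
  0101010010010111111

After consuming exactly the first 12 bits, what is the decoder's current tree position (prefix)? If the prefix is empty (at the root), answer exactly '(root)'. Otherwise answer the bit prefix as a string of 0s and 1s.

Answer: 1

Derivation:
Bit 0: prefix='0' -> emit 'o', reset
Bit 1: prefix='1' (no match yet)
Bit 2: prefix='10' (no match yet)
Bit 3: prefix='101' (no match yet)
Bit 4: prefix='1010' -> emit 'i', reset
Bit 5: prefix='1' (no match yet)
Bit 6: prefix='10' (no match yet)
Bit 7: prefix='100' -> emit 'd', reset
Bit 8: prefix='1' (no match yet)
Bit 9: prefix='10' (no match yet)
Bit 10: prefix='100' -> emit 'd', reset
Bit 11: prefix='1' (no match yet)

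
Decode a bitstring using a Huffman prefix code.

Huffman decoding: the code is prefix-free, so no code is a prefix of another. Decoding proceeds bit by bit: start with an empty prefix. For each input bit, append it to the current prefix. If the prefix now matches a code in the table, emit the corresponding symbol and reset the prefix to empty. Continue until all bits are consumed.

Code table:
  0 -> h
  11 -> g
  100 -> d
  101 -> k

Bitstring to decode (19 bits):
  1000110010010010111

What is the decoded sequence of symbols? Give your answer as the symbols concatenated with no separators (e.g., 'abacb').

Bit 0: prefix='1' (no match yet)
Bit 1: prefix='10' (no match yet)
Bit 2: prefix='100' -> emit 'd', reset
Bit 3: prefix='0' -> emit 'h', reset
Bit 4: prefix='1' (no match yet)
Bit 5: prefix='11' -> emit 'g', reset
Bit 6: prefix='0' -> emit 'h', reset
Bit 7: prefix='0' -> emit 'h', reset
Bit 8: prefix='1' (no match yet)
Bit 9: prefix='10' (no match yet)
Bit 10: prefix='100' -> emit 'd', reset
Bit 11: prefix='1' (no match yet)
Bit 12: prefix='10' (no match yet)
Bit 13: prefix='100' -> emit 'd', reset
Bit 14: prefix='1' (no match yet)
Bit 15: prefix='10' (no match yet)
Bit 16: prefix='101' -> emit 'k', reset
Bit 17: prefix='1' (no match yet)
Bit 18: prefix='11' -> emit 'g', reset

Answer: dhghhddkg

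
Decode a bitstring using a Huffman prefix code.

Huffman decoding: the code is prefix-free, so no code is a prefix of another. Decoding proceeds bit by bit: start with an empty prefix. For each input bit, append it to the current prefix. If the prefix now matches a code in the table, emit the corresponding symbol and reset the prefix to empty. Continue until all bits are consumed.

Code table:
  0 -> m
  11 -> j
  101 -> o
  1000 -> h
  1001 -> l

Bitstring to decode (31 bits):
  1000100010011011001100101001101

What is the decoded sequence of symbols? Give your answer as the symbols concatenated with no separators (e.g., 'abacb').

Answer: hhlollmlo

Derivation:
Bit 0: prefix='1' (no match yet)
Bit 1: prefix='10' (no match yet)
Bit 2: prefix='100' (no match yet)
Bit 3: prefix='1000' -> emit 'h', reset
Bit 4: prefix='1' (no match yet)
Bit 5: prefix='10' (no match yet)
Bit 6: prefix='100' (no match yet)
Bit 7: prefix='1000' -> emit 'h', reset
Bit 8: prefix='1' (no match yet)
Bit 9: prefix='10' (no match yet)
Bit 10: prefix='100' (no match yet)
Bit 11: prefix='1001' -> emit 'l', reset
Bit 12: prefix='1' (no match yet)
Bit 13: prefix='10' (no match yet)
Bit 14: prefix='101' -> emit 'o', reset
Bit 15: prefix='1' (no match yet)
Bit 16: prefix='10' (no match yet)
Bit 17: prefix='100' (no match yet)
Bit 18: prefix='1001' -> emit 'l', reset
Bit 19: prefix='1' (no match yet)
Bit 20: prefix='10' (no match yet)
Bit 21: prefix='100' (no match yet)
Bit 22: prefix='1001' -> emit 'l', reset
Bit 23: prefix='0' -> emit 'm', reset
Bit 24: prefix='1' (no match yet)
Bit 25: prefix='10' (no match yet)
Bit 26: prefix='100' (no match yet)
Bit 27: prefix='1001' -> emit 'l', reset
Bit 28: prefix='1' (no match yet)
Bit 29: prefix='10' (no match yet)
Bit 30: prefix='101' -> emit 'o', reset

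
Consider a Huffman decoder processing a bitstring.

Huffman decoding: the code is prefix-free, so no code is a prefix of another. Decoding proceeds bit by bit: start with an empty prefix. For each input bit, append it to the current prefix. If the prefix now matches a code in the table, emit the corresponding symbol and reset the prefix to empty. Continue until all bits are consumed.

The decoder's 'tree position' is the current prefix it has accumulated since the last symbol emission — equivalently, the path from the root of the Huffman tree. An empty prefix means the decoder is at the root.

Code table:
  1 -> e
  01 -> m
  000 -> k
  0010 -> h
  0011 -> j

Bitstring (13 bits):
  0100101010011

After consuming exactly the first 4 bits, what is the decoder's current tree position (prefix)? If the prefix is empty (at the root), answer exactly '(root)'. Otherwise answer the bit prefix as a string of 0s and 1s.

Answer: 00

Derivation:
Bit 0: prefix='0' (no match yet)
Bit 1: prefix='01' -> emit 'm', reset
Bit 2: prefix='0' (no match yet)
Bit 3: prefix='00' (no match yet)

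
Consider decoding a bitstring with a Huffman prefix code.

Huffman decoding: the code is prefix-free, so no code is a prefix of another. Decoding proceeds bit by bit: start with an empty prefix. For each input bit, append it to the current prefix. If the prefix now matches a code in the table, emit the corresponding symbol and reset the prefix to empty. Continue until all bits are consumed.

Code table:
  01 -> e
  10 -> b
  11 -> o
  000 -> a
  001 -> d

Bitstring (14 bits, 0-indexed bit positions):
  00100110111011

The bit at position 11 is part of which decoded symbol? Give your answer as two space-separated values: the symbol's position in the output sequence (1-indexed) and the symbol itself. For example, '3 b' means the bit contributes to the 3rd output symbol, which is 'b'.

Answer: 5 b

Derivation:
Bit 0: prefix='0' (no match yet)
Bit 1: prefix='00' (no match yet)
Bit 2: prefix='001' -> emit 'd', reset
Bit 3: prefix='0' (no match yet)
Bit 4: prefix='00' (no match yet)
Bit 5: prefix='001' -> emit 'd', reset
Bit 6: prefix='1' (no match yet)
Bit 7: prefix='10' -> emit 'b', reset
Bit 8: prefix='1' (no match yet)
Bit 9: prefix='11' -> emit 'o', reset
Bit 10: prefix='1' (no match yet)
Bit 11: prefix='10' -> emit 'b', reset
Bit 12: prefix='1' (no match yet)
Bit 13: prefix='11' -> emit 'o', reset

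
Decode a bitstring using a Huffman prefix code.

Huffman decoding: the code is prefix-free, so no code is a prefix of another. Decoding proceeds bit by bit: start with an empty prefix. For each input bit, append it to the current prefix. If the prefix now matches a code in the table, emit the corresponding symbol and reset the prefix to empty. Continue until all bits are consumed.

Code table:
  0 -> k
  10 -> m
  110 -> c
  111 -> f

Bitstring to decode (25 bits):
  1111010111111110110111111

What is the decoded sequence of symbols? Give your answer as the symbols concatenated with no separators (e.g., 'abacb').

Bit 0: prefix='1' (no match yet)
Bit 1: prefix='11' (no match yet)
Bit 2: prefix='111' -> emit 'f', reset
Bit 3: prefix='1' (no match yet)
Bit 4: prefix='10' -> emit 'm', reset
Bit 5: prefix='1' (no match yet)
Bit 6: prefix='10' -> emit 'm', reset
Bit 7: prefix='1' (no match yet)
Bit 8: prefix='11' (no match yet)
Bit 9: prefix='111' -> emit 'f', reset
Bit 10: prefix='1' (no match yet)
Bit 11: prefix='11' (no match yet)
Bit 12: prefix='111' -> emit 'f', reset
Bit 13: prefix='1' (no match yet)
Bit 14: prefix='11' (no match yet)
Bit 15: prefix='110' -> emit 'c', reset
Bit 16: prefix='1' (no match yet)
Bit 17: prefix='11' (no match yet)
Bit 18: prefix='110' -> emit 'c', reset
Bit 19: prefix='1' (no match yet)
Bit 20: prefix='11' (no match yet)
Bit 21: prefix='111' -> emit 'f', reset
Bit 22: prefix='1' (no match yet)
Bit 23: prefix='11' (no match yet)
Bit 24: prefix='111' -> emit 'f', reset

Answer: fmmffccff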